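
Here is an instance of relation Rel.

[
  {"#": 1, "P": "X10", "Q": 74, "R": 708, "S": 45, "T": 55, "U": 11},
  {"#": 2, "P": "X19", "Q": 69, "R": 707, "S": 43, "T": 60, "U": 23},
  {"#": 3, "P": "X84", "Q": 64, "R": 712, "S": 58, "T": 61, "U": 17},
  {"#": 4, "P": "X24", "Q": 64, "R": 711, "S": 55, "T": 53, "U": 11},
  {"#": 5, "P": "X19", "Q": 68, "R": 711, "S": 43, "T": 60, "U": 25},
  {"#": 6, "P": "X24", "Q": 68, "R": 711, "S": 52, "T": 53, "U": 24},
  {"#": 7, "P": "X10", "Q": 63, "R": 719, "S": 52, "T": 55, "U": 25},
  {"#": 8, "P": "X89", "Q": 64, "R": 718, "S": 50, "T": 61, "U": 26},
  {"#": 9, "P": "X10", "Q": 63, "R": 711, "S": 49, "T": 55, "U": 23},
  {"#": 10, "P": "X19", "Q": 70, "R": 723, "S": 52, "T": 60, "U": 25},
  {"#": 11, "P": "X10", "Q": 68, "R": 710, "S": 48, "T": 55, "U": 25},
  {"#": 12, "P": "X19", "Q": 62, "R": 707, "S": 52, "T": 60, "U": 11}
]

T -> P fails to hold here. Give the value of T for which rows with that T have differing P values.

T=55: rows 1, 7, 9, 11 → P = X10, X10, X10, X10 ✓
T=60: rows 2, 5, 10, 12 → P = X19, X19, X19, X19 ✓
T=61: rows 3, 8 → P takes values {X84, X89} — violation
T=53: rows 4, 6 → P = X24, X24 ✓
The only T value with inconsistent P is T=61.

61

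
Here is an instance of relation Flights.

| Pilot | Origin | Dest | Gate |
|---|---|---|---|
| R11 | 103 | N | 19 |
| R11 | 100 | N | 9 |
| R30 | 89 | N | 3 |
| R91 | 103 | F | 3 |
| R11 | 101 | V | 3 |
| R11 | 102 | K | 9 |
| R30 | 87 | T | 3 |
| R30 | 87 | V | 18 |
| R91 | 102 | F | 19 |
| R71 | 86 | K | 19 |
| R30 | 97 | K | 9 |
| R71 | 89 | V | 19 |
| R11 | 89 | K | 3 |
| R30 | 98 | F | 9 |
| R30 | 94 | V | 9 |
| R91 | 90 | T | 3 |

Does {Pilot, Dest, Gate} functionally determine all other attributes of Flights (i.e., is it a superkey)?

All 16 rows have distinct {Pilot, Dest, Gate} values, so {Pilot, Dest, Gate} → (all attributes) holds and {Pilot, Dest, Gate} is a superkey.

Yes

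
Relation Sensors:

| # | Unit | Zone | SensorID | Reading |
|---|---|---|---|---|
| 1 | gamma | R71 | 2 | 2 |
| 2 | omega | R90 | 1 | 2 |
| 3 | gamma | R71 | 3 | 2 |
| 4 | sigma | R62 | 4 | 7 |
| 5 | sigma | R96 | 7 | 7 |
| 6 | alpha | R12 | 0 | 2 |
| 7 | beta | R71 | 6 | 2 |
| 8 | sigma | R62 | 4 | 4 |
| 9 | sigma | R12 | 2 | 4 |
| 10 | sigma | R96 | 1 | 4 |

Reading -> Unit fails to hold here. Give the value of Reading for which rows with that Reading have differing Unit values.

2

Reading=2: rows 1, 2, 3, 6, 7 → Unit takes values {gamma, omega, alpha, beta} — violation
Reading=7: rows 4, 5 → Unit = sigma, sigma ✓
Reading=4: rows 8, 9, 10 → Unit = sigma, sigma, sigma ✓
The only Reading value with inconsistent Unit is Reading=2.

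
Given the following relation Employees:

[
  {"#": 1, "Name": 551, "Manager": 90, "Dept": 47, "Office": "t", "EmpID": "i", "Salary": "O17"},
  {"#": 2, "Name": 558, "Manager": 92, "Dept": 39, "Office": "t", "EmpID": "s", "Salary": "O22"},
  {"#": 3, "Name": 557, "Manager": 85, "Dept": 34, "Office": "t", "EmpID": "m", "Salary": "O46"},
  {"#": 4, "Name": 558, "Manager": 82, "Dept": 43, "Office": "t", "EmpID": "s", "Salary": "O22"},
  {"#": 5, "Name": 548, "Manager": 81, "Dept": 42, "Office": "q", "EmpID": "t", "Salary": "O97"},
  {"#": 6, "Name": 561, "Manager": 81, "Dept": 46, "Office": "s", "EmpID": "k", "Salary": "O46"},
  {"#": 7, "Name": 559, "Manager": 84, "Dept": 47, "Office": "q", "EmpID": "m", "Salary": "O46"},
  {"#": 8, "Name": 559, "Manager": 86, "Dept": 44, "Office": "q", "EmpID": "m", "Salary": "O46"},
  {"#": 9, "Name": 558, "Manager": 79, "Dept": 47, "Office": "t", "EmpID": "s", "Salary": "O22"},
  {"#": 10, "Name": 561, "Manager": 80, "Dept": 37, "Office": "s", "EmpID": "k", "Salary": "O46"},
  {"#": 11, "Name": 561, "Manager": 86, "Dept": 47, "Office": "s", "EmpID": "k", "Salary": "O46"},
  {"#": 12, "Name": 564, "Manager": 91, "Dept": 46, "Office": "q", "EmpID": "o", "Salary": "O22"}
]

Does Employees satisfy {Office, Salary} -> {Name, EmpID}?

Yes

(Office=t, Salary=O17): row 1 → {Name,EmpID} = (551, i) ✓
(Office=t, Salary=O22): rows 2, 4, 9 → {Name,EmpID} = (558, s), (558, s), (558, s) ✓
(Office=t, Salary=O46): row 3 → {Name,EmpID} = (557, m) ✓
(Office=q, Salary=O97): row 5 → {Name,EmpID} = (548, t) ✓
(Office=s, Salary=O46): rows 6, 10, 11 → {Name,EmpID} = (561, k), (561, k), (561, k) ✓
(Office=q, Salary=O46): rows 7, 8 → {Name,EmpID} = (559, m), (559, m) ✓
(Office=q, Salary=O22): row 12 → {Name,EmpID} = (564, o) ✓
Every {Office, Salary} value is associated with a single {Name, EmpID} value, so {Office, Salary} -> {Name, EmpID} holds.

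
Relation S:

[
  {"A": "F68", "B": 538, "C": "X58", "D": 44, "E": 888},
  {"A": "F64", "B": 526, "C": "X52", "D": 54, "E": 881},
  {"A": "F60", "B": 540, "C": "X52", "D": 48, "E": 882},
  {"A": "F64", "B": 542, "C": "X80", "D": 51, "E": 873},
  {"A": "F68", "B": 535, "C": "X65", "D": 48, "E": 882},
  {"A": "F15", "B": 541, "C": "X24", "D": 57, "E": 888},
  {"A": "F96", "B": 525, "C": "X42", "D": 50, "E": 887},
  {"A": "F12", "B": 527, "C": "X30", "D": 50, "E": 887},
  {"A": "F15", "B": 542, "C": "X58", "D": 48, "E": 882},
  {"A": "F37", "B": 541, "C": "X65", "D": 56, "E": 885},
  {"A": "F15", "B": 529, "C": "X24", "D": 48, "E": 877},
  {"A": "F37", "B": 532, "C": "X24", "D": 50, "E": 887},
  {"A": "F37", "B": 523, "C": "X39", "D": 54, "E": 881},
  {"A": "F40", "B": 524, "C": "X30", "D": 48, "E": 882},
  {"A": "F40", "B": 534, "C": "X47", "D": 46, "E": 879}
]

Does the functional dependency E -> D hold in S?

E=888: 2 rows → D takes values {44, 57} — violation
E=881: 2 rows → D = 54, 54 ✓
E=882: 4 rows → D = 48, 48, 48, 48 ✓
E=873: 1 row → D = 51 ✓
E=887: 3 rows → D = 50, 50, 50 ✓
E=885: 1 row → D = 56 ✓
E=877: 1 row → D = 48 ✓
E=879: 1 row → D = 46 ✓
Two rows agree on E but differ on D, so E -> D does not hold.

No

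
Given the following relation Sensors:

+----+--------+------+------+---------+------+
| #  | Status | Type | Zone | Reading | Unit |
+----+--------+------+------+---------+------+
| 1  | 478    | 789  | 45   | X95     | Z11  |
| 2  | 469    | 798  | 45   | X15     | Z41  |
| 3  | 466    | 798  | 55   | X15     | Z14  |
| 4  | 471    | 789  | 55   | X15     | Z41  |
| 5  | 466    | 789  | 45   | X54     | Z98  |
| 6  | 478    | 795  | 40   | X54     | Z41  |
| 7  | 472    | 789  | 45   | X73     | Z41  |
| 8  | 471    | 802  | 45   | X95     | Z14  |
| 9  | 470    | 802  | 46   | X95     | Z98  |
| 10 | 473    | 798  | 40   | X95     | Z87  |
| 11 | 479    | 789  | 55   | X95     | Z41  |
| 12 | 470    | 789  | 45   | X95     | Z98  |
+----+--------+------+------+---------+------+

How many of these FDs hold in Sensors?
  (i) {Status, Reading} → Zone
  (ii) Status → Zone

(i) {Status, Reading} → Zone: (Status=470, Reading=X95): rows 9, 12 → Zone takes values {46, 45} — violation — fails.
(ii) Status → Zone: Status=478: rows 1, 6 → Zone takes values {45, 40} — violation; Status=466: rows 3, 5 → Zone takes values {55, 45} — violation; Status=471: rows 4, 8 → Zone takes values {55, 45} — violation; Status=470: rows 9, 12 → Zone takes values {46, 45} — violation — fails.
None of the 2 dependencies hold.

0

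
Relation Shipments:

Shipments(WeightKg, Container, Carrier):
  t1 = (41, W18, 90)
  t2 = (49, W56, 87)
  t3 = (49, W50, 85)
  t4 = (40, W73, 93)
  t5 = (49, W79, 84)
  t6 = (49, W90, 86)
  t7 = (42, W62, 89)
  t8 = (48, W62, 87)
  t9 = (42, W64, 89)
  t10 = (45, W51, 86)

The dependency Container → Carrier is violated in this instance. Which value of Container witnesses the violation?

Container=W18: row 1 → Carrier = 90 ✓
Container=W56: row 2 → Carrier = 87 ✓
Container=W50: row 3 → Carrier = 85 ✓
Container=W73: row 4 → Carrier = 93 ✓
Container=W79: row 5 → Carrier = 84 ✓
Container=W90: row 6 → Carrier = 86 ✓
Container=W62: rows 7, 8 → Carrier takes values {89, 87} — violation
Container=W64: row 9 → Carrier = 89 ✓
Container=W51: row 10 → Carrier = 86 ✓
The only Container value with inconsistent Carrier is Container=W62.

W62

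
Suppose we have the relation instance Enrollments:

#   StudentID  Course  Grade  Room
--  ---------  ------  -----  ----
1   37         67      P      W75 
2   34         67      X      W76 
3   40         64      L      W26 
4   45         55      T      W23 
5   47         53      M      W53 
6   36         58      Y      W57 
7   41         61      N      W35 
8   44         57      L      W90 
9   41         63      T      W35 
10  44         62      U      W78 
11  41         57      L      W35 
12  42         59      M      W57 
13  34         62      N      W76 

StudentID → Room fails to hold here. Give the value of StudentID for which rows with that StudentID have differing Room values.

44

StudentID=37: row 1 → Room = W75 ✓
StudentID=34: rows 2, 13 → Room = W76, W76 ✓
StudentID=40: row 3 → Room = W26 ✓
StudentID=45: row 4 → Room = W23 ✓
StudentID=47: row 5 → Room = W53 ✓
StudentID=36: row 6 → Room = W57 ✓
StudentID=41: rows 7, 9, 11 → Room = W35, W35, W35 ✓
StudentID=44: rows 8, 10 → Room takes values {W90, W78} — violation
StudentID=42: row 12 → Room = W57 ✓
The only StudentID value with inconsistent Room is StudentID=44.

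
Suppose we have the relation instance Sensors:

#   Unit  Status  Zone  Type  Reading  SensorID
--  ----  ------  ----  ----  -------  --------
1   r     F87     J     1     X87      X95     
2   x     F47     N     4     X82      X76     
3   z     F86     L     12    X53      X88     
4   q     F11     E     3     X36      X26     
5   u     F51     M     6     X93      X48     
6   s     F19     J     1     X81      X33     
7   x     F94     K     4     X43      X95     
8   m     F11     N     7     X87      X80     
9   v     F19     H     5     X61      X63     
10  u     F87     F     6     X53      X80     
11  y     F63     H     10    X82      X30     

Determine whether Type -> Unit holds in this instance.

Type=1: rows 1, 6 → Unit takes values {r, s} — violation
Type=4: rows 2, 7 → Unit = x, x ✓
Type=12: row 3 → Unit = z ✓
Type=3: row 4 → Unit = q ✓
Type=6: rows 5, 10 → Unit = u, u ✓
Type=7: row 8 → Unit = m ✓
Type=5: row 9 → Unit = v ✓
Type=10: row 11 → Unit = y ✓
Two rows agree on Type but differ on Unit, so Type -> Unit does not hold.

No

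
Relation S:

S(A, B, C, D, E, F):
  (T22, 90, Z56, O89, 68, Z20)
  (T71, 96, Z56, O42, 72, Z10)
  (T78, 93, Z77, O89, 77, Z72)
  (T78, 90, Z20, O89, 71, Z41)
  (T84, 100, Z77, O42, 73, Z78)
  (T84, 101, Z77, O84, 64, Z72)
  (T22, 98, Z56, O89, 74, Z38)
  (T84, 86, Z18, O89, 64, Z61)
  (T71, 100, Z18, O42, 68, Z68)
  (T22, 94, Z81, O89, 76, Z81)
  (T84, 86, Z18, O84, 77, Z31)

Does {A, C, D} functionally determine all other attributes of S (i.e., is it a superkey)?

Two distinct rows share (A=T22, C=Z56, D=O89), so {A, C, D} does not determine every attribute — not a superkey.

No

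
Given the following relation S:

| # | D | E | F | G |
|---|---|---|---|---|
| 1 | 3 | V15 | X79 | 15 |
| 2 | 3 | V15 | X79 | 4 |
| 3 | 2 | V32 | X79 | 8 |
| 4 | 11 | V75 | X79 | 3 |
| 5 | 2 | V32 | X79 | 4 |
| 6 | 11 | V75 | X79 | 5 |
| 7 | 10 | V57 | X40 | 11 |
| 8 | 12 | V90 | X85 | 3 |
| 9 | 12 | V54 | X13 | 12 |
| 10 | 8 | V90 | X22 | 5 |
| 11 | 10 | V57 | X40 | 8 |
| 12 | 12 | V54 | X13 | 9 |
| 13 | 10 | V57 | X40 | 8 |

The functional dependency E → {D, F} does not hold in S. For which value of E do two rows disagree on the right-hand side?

V90

E=V15: rows 1, 2 → {D,F} = (3, X79), (3, X79) ✓
E=V32: rows 3, 5 → {D,F} = (2, X79), (2, X79) ✓
E=V75: rows 4, 6 → {D,F} = (11, X79), (11, X79) ✓
E=V57: rows 7, 11, 13 → {D,F} = (10, X40), (10, X40), (10, X40) ✓
E=V90: rows 8, 10 → {D,F} takes values {(12, X85), (8, X22)} — violation
E=V54: rows 9, 12 → {D,F} = (12, X13), (12, X13) ✓
The only E value with inconsistent RHS is E=V90.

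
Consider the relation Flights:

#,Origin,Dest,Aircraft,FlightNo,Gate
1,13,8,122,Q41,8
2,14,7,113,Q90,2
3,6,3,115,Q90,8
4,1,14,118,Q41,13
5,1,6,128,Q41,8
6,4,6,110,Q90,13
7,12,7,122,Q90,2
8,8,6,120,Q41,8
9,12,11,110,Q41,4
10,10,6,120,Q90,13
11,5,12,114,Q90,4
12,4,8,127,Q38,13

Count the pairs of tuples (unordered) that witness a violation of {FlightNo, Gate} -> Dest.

(FlightNo=Q41, Gate=8): violating pairs (1,5), (1,8) — 2 pairs.
(FlightNo=Q90, Gate=2): all 2 rows agree on Dest — 0 pairs.
(FlightNo=Q90, Gate=13): all 2 rows agree on Dest — 0 pairs.

2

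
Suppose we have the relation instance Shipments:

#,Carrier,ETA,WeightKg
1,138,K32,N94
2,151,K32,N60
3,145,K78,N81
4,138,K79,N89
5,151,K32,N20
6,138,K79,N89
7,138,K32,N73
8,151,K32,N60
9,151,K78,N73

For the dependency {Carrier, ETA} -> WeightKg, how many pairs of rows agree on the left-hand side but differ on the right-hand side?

3

(Carrier=138, ETA=K32): violating pairs (1,7) — 1 pair.
(Carrier=151, ETA=K32): violating pairs (2,5), (5,8) — 2 pairs.
(Carrier=138, ETA=K79): all 2 rows agree on WeightKg — 0 pairs.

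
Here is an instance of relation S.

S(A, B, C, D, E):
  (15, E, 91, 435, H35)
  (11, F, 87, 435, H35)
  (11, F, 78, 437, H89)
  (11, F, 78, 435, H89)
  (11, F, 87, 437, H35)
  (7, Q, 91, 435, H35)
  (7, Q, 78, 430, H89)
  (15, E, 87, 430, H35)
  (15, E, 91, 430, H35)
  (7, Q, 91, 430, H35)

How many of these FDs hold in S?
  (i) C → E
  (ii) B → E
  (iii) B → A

(i) C → E: every LHS value maps to a single RHS value — holds.
(ii) B → E: B=F: 4 rows → E takes values {H35, H89} — violation; B=Q: 3 rows → E takes values {H35, H89} — violation — fails.
(iii) B → A: every LHS value maps to a single RHS value — holds.
2 of the 3 dependencies hold.

2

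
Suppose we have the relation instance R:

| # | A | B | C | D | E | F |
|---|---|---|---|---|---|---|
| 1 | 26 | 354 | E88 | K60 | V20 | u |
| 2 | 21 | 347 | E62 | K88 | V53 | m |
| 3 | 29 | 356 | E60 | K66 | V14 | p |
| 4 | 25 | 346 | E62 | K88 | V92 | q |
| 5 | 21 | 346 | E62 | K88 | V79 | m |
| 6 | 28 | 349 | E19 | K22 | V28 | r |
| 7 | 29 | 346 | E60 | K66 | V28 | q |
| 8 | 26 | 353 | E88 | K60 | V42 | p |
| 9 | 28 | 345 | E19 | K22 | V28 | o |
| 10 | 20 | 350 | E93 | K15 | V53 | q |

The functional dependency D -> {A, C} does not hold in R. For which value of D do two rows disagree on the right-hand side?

D=K60: rows 1, 8 → {A,C} = (26, E88), (26, E88) ✓
D=K88: rows 2, 4, 5 → {A,C} takes values {(21, E62), (25, E62)} — violation
D=K66: rows 3, 7 → {A,C} = (29, E60), (29, E60) ✓
D=K22: rows 6, 9 → {A,C} = (28, E19), (28, E19) ✓
D=K15: row 10 → {A,C} = (20, E93) ✓
The only D value with inconsistent RHS is D=K88.

K88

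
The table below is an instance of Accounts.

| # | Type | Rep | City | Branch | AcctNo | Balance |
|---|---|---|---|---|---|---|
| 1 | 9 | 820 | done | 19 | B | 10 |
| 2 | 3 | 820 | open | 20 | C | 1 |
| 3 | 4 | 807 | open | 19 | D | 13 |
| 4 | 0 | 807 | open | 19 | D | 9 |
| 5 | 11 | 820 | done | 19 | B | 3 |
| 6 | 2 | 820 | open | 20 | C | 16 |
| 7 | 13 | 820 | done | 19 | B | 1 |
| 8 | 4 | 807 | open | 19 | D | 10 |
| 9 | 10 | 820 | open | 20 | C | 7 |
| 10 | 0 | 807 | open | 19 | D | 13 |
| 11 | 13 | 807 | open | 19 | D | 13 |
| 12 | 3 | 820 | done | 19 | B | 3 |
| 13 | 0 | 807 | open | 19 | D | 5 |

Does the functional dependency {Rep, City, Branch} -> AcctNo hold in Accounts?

Yes

(Rep=820, City=done, Branch=19): rows 1, 5, 7, 12 → AcctNo = B, B, B, B ✓
(Rep=820, City=open, Branch=20): rows 2, 6, 9 → AcctNo = C, C, C ✓
(Rep=807, City=open, Branch=19): rows 3, 4, 8, 10, 11, 13 → AcctNo = D, D, D, D, D, D ✓
Every {Rep, City, Branch} value is associated with a single AcctNo value, so {Rep, City, Branch} -> AcctNo holds.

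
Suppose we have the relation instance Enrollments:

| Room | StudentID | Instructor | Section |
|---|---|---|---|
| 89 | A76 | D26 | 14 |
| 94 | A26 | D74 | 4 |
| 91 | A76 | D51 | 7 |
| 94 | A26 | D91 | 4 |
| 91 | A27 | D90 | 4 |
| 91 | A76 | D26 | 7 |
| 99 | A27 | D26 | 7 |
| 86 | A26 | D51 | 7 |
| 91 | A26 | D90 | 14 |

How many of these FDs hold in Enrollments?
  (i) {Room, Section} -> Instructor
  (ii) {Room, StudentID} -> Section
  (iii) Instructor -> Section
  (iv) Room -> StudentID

(i) {Room, Section} -> Instructor: (Room=94, Section=4): 2 rows → Instructor takes values {D74, D91} — violation; (Room=91, Section=7): 2 rows → Instructor takes values {D51, D26} — violation — fails.
(ii) {Room, StudentID} -> Section: every LHS value maps to a single RHS value — holds.
(iii) Instructor -> Section: Instructor=D26: 3 rows → Section takes values {14, 7} — violation; Instructor=D90: 2 rows → Section takes values {4, 14} — violation — fails.
(iv) Room -> StudentID: Room=91: 4 rows → StudentID takes values {A76, A27, A26} — violation — fails.
1 of the 4 dependencies holds.

1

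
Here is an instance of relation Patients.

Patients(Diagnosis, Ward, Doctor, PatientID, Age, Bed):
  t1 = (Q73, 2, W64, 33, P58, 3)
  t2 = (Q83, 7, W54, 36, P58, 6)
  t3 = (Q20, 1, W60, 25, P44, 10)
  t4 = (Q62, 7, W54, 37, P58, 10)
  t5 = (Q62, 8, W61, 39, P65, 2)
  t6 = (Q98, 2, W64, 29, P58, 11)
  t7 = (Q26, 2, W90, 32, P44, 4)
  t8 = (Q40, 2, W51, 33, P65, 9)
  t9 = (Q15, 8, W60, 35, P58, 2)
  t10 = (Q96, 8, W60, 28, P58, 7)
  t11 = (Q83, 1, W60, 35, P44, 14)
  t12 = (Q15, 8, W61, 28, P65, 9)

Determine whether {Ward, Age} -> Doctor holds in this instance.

(Ward=2, Age=P58): rows 1, 6 → Doctor = W64, W64 ✓
(Ward=7, Age=P58): rows 2, 4 → Doctor = W54, W54 ✓
(Ward=1, Age=P44): rows 3, 11 → Doctor = W60, W60 ✓
(Ward=8, Age=P65): rows 5, 12 → Doctor = W61, W61 ✓
(Ward=2, Age=P44): row 7 → Doctor = W90 ✓
(Ward=2, Age=P65): row 8 → Doctor = W51 ✓
(Ward=8, Age=P58): rows 9, 10 → Doctor = W60, W60 ✓
Every {Ward, Age} value is associated with a single Doctor value, so {Ward, Age} -> Doctor holds.

Yes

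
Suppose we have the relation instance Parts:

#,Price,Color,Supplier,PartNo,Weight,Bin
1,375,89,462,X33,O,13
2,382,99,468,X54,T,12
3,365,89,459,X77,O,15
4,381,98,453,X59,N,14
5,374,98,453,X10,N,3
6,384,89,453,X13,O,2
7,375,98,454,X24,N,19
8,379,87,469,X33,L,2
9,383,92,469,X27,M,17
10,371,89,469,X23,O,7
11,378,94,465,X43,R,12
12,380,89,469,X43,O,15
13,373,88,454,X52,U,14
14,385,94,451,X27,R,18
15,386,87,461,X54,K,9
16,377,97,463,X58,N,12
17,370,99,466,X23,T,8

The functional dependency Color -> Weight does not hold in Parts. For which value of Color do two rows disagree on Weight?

87

Color=89: rows 1, 3, 6, 10, 12 → Weight = O, O, O, O, O ✓
Color=99: rows 2, 17 → Weight = T, T ✓
Color=98: rows 4, 5, 7 → Weight = N, N, N ✓
Color=87: rows 8, 15 → Weight takes values {L, K} — violation
Color=92: row 9 → Weight = M ✓
Color=94: rows 11, 14 → Weight = R, R ✓
Color=88: row 13 → Weight = U ✓
Color=97: row 16 → Weight = N ✓
The only Color value with inconsistent Weight is Color=87.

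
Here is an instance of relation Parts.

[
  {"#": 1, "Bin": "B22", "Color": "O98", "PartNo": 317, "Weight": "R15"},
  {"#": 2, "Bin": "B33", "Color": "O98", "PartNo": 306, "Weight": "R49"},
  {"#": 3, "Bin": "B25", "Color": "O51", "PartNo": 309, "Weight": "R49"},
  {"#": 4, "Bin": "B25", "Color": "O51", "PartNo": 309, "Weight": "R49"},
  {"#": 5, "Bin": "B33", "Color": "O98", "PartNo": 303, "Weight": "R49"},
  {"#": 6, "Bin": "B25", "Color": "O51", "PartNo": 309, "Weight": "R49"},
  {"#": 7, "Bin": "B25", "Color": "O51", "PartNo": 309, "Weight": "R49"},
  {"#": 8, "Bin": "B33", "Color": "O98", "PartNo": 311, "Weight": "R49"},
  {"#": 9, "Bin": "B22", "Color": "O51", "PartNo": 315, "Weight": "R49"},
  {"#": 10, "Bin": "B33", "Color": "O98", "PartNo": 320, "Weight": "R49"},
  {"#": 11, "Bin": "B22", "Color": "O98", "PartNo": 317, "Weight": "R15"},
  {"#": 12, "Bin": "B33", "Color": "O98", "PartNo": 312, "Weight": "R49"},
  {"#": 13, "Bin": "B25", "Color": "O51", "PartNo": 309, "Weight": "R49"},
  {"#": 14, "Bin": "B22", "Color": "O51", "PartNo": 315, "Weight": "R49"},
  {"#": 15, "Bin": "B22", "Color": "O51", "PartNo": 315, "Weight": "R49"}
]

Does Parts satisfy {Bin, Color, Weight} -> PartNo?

(Bin=B22, Color=O98, Weight=R15): rows 1, 11 → PartNo = 317, 317 ✓
(Bin=B33, Color=O98, Weight=R49): rows 2, 5, 8, 10, 12 → PartNo takes values {306, 303, 311, 320, 312} — violation
(Bin=B25, Color=O51, Weight=R49): rows 3, 4, 6, 7, 13 → PartNo = 309, 309, 309, 309, 309 ✓
(Bin=B22, Color=O51, Weight=R49): rows 9, 14, 15 → PartNo = 315, 315, 315 ✓
Two rows agree on {Bin, Color, Weight} but differ on PartNo, so {Bin, Color, Weight} -> PartNo does not hold.

No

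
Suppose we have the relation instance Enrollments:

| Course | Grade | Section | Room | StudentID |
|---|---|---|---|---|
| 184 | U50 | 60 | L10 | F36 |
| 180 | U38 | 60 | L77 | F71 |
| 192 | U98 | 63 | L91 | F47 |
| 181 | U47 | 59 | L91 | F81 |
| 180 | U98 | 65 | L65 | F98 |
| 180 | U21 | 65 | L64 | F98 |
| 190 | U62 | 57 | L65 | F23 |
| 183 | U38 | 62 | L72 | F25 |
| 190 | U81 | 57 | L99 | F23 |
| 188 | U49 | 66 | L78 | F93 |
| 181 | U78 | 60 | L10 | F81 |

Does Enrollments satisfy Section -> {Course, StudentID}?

Section=60: 3 rows → {Course,StudentID} takes values {(184, F36), (180, F71), (181, F81)} — violation
Section=63: 1 row → {Course,StudentID} = (192, F47) ✓
Section=59: 1 row → {Course,StudentID} = (181, F81) ✓
Section=65: 2 rows → {Course,StudentID} = (180, F98), (180, F98) ✓
Section=57: 2 rows → {Course,StudentID} = (190, F23), (190, F23) ✓
Section=62: 1 row → {Course,StudentID} = (183, F25) ✓
Section=66: 1 row → {Course,StudentID} = (188, F93) ✓
Two rows agree on Section but differ on {Course, StudentID}, so Section -> {Course, StudentID} does not hold.

No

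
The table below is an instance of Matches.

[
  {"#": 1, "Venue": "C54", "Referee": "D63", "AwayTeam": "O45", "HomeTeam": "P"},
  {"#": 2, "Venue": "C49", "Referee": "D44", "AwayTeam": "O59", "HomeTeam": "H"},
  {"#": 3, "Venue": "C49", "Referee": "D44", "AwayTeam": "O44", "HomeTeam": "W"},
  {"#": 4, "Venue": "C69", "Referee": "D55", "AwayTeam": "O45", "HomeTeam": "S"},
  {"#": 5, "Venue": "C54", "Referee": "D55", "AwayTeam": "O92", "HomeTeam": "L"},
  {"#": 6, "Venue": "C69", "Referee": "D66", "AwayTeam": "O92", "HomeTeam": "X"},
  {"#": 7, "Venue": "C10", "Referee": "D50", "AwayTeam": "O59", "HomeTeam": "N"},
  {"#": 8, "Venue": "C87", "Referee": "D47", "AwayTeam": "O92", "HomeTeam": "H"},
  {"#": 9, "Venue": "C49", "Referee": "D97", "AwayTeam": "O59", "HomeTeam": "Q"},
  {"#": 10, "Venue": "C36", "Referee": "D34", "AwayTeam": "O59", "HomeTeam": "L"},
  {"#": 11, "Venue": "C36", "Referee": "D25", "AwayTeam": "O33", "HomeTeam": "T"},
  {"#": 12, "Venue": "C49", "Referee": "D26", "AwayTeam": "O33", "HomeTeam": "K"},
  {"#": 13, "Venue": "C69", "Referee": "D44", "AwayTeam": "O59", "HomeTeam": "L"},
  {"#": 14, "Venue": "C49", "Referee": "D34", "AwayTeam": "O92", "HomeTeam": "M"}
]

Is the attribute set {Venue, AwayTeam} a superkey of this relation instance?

No

Rows 2 and 9 have the same {Venue, AwayTeam} value (Venue=C49, AwayTeam=O59) but are distinct tuples, so {Venue, AwayTeam} does not determine every attribute — not a superkey.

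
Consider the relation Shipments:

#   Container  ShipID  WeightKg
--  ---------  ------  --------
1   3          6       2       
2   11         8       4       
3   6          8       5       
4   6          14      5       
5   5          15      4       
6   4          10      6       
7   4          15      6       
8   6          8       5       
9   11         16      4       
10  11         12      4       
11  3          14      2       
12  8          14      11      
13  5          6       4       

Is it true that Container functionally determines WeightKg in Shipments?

Container=3: rows 1, 11 → WeightKg = 2, 2 ✓
Container=11: rows 2, 9, 10 → WeightKg = 4, 4, 4 ✓
Container=6: rows 3, 4, 8 → WeightKg = 5, 5, 5 ✓
Container=5: rows 5, 13 → WeightKg = 4, 4 ✓
Container=4: rows 6, 7 → WeightKg = 6, 6 ✓
Container=8: row 12 → WeightKg = 11 ✓
Every Container value is associated with a single WeightKg value, so Container → WeightKg holds.

Yes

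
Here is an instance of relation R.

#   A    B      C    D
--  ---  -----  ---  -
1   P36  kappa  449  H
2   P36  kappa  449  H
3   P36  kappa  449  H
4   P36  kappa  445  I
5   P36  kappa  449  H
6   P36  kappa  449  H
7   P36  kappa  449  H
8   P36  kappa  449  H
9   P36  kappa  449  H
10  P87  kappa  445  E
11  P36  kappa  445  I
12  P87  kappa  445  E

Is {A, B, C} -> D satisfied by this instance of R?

(A=P36, B=kappa, C=449): rows 1, 2, 3, 5, 6, 7, 8, 9 → D = H, H, H, H, H, H, H, H ✓
(A=P36, B=kappa, C=445): rows 4, 11 → D = I, I ✓
(A=P87, B=kappa, C=445): rows 10, 12 → D = E, E ✓
Every {A, B, C} value is associated with a single D value, so {A, B, C} -> D holds.

Yes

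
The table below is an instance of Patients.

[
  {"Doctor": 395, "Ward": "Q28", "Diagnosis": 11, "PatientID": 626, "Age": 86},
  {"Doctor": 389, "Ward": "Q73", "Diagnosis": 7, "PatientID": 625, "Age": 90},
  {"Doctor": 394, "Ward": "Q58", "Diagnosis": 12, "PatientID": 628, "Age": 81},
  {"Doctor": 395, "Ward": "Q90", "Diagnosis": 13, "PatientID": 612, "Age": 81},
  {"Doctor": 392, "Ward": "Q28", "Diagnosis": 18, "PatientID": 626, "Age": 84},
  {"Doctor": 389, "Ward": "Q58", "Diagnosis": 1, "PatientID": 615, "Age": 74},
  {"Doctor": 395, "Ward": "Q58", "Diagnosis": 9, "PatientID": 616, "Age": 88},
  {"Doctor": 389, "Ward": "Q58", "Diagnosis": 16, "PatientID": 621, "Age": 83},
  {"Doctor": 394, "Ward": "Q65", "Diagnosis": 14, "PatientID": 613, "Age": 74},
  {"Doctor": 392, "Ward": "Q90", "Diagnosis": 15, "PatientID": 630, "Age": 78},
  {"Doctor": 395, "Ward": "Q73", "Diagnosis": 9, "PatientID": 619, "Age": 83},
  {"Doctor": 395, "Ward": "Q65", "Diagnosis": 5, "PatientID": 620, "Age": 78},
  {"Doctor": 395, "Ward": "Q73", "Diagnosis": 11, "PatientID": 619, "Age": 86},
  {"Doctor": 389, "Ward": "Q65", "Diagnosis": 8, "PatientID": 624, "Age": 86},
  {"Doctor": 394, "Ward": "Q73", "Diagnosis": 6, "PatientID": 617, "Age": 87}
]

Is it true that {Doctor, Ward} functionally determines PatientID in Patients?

(Doctor=395, Ward=Q28): 1 row → PatientID = 626 ✓
(Doctor=389, Ward=Q73): 1 row → PatientID = 625 ✓
(Doctor=394, Ward=Q58): 1 row → PatientID = 628 ✓
(Doctor=395, Ward=Q90): 1 row → PatientID = 612 ✓
(Doctor=392, Ward=Q28): 1 row → PatientID = 626 ✓
(Doctor=389, Ward=Q58): 2 rows → PatientID takes values {615, 621} — violation
(Doctor=395, Ward=Q58): 1 row → PatientID = 616 ✓
(Doctor=394, Ward=Q65): 1 row → PatientID = 613 ✓
(Doctor=392, Ward=Q90): 1 row → PatientID = 630 ✓
(Doctor=395, Ward=Q73): 2 rows → PatientID = 619, 619 ✓
(Doctor=395, Ward=Q65): 1 row → PatientID = 620 ✓
(Doctor=389, Ward=Q65): 1 row → PatientID = 624 ✓
(Doctor=394, Ward=Q73): 1 row → PatientID = 617 ✓
Two rows agree on {Doctor, Ward} but differ on PatientID, so {Doctor, Ward} → PatientID does not hold.

No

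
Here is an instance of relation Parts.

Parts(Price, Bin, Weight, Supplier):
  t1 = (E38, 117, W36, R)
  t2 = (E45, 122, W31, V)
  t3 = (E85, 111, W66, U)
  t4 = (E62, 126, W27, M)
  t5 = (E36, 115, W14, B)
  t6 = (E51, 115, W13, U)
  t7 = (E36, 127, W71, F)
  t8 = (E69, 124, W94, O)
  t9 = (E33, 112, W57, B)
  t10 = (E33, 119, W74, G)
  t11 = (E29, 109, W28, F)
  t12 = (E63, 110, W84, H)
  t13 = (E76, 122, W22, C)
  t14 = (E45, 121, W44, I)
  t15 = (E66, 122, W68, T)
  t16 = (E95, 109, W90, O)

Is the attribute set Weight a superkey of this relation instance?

All 16 rows have distinct Weight values, so Weight → (all attributes) holds and Weight is a superkey.

Yes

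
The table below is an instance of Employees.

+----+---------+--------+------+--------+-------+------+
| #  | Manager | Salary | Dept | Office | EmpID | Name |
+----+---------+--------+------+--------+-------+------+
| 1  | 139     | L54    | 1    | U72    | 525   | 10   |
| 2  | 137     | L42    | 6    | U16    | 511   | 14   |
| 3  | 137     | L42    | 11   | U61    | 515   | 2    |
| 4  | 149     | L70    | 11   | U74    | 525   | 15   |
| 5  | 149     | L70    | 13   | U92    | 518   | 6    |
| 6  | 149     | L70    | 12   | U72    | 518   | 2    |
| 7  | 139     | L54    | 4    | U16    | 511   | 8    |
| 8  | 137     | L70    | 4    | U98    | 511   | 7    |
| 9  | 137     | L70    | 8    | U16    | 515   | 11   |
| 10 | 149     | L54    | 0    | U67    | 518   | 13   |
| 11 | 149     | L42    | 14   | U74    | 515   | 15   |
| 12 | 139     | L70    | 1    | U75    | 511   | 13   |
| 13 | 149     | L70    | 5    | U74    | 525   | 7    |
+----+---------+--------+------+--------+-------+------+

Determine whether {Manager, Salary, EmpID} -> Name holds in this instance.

(Manager=139, Salary=L54, EmpID=525): row 1 → Name = 10 ✓
(Manager=137, Salary=L42, EmpID=511): row 2 → Name = 14 ✓
(Manager=137, Salary=L42, EmpID=515): row 3 → Name = 2 ✓
(Manager=149, Salary=L70, EmpID=525): rows 4, 13 → Name takes values {15, 7} — violation
(Manager=149, Salary=L70, EmpID=518): rows 5, 6 → Name takes values {6, 2} — violation
(Manager=139, Salary=L54, EmpID=511): row 7 → Name = 8 ✓
(Manager=137, Salary=L70, EmpID=511): row 8 → Name = 7 ✓
(Manager=137, Salary=L70, EmpID=515): row 9 → Name = 11 ✓
(Manager=149, Salary=L54, EmpID=518): row 10 → Name = 13 ✓
(Manager=149, Salary=L42, EmpID=515): row 11 → Name = 15 ✓
(Manager=139, Salary=L70, EmpID=511): row 12 → Name = 13 ✓
Two rows agree on {Manager, Salary, EmpID} but differ on Name, so {Manager, Salary, EmpID} -> Name does not hold.

No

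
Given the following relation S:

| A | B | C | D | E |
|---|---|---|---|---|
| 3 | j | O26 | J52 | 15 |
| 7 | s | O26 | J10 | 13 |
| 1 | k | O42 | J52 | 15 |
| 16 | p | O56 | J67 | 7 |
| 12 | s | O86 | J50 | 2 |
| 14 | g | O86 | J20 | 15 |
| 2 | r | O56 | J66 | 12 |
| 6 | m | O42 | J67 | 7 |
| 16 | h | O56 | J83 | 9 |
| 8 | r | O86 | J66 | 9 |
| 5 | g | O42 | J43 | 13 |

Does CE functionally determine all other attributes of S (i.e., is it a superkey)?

Yes

All 11 rows have distinct CE values, so CE → (all attributes) holds and CE is a superkey.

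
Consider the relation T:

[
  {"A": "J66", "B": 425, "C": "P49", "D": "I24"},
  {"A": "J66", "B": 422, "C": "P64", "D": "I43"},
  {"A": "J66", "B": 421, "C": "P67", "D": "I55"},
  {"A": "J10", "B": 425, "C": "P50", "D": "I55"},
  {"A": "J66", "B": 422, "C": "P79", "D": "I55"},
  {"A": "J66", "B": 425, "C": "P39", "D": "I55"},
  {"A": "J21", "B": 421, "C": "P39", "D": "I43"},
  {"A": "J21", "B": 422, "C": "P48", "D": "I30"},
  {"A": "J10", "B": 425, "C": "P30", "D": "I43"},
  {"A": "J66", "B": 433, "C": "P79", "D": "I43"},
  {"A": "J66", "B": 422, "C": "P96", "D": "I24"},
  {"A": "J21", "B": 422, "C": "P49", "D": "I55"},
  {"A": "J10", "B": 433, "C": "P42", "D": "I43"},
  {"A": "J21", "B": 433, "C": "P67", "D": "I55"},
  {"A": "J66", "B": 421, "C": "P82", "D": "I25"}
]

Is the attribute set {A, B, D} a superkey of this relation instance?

Yes

All 15 rows have distinct {A, B, D} values, so {A, B, D} → (all attributes) holds and {A, B, D} is a superkey.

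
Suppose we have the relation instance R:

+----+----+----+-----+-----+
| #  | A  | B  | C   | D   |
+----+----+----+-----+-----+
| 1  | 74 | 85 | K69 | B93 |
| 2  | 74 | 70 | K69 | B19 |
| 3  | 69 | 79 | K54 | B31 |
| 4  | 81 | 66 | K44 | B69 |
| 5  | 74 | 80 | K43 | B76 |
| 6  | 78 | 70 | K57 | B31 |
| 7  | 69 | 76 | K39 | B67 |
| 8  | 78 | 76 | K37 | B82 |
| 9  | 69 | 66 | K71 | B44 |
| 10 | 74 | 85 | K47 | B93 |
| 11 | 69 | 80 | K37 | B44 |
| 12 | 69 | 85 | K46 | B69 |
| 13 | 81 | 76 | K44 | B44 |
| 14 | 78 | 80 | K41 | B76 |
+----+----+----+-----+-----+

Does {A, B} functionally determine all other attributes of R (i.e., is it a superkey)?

No

Rows 1 and 10 have the same {A, B} value (A=74, B=85) but are distinct tuples, so {A, B} does not determine every attribute — not a superkey.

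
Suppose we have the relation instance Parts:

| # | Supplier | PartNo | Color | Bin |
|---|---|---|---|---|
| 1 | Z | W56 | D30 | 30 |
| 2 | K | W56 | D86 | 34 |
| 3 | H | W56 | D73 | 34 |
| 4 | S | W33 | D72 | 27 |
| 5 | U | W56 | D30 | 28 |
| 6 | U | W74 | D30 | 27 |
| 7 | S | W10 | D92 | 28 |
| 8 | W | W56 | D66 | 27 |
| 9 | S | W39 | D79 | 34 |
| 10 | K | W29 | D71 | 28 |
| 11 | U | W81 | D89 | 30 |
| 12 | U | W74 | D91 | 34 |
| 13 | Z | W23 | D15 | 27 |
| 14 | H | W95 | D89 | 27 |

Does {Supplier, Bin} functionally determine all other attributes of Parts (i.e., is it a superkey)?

All 14 rows have distinct {Supplier, Bin} values, so {Supplier, Bin} → (all attributes) holds and {Supplier, Bin} is a superkey.

Yes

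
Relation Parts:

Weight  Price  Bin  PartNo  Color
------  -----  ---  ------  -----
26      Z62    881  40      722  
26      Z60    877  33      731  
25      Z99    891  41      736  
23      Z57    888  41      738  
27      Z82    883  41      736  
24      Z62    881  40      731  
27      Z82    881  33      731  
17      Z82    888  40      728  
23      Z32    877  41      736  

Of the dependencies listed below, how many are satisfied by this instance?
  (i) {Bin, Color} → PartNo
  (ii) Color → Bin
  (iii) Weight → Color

0

(i) {Bin, Color} → PartNo: (Bin=881, Color=731): 2 rows → PartNo takes values {40, 33} — violation — fails.
(ii) Color → Bin: Color=731: 3 rows → Bin takes values {877, 881} — violation; Color=736: 3 rows → Bin takes values {891, 883, 877} — violation — fails.
(iii) Weight → Color: Weight=26: 2 rows → Color takes values {722, 731} — violation; Weight=23: 2 rows → Color takes values {738, 736} — violation; Weight=27: 2 rows → Color takes values {736, 731} — violation — fails.
None of the 3 dependencies hold.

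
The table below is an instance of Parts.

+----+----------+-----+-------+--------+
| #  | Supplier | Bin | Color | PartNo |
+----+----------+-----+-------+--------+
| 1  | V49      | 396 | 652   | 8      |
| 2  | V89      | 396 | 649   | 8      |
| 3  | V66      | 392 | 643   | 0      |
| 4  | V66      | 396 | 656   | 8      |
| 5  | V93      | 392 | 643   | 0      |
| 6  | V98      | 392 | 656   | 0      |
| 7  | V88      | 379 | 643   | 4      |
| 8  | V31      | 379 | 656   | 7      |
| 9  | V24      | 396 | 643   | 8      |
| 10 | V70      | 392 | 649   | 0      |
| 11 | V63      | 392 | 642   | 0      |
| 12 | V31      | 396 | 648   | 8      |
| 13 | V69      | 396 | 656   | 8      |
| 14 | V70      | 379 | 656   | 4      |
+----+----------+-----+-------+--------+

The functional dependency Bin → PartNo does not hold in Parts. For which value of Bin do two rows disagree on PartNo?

Bin=396: rows 1, 2, 4, 9, 12, 13 → PartNo = 8, 8, 8, 8, 8, 8 ✓
Bin=392: rows 3, 5, 6, 10, 11 → PartNo = 0, 0, 0, 0, 0 ✓
Bin=379: rows 7, 8, 14 → PartNo takes values {4, 7} — violation
The only Bin value with inconsistent PartNo is Bin=379.

379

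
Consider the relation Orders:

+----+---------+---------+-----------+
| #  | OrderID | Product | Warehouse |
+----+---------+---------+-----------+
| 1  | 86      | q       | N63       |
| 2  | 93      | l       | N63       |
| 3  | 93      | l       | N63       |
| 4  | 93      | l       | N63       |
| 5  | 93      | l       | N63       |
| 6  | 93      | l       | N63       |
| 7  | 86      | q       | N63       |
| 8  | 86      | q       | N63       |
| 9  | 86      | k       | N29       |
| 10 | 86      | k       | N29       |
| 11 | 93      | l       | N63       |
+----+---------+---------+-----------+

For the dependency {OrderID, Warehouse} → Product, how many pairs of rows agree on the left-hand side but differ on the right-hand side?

(OrderID=86, Warehouse=N63): all 3 rows agree on Product — 0 pairs.
(OrderID=93, Warehouse=N63): all 6 rows agree on Product — 0 pairs.
(OrderID=86, Warehouse=N29): all 2 rows agree on Product — 0 pairs.

0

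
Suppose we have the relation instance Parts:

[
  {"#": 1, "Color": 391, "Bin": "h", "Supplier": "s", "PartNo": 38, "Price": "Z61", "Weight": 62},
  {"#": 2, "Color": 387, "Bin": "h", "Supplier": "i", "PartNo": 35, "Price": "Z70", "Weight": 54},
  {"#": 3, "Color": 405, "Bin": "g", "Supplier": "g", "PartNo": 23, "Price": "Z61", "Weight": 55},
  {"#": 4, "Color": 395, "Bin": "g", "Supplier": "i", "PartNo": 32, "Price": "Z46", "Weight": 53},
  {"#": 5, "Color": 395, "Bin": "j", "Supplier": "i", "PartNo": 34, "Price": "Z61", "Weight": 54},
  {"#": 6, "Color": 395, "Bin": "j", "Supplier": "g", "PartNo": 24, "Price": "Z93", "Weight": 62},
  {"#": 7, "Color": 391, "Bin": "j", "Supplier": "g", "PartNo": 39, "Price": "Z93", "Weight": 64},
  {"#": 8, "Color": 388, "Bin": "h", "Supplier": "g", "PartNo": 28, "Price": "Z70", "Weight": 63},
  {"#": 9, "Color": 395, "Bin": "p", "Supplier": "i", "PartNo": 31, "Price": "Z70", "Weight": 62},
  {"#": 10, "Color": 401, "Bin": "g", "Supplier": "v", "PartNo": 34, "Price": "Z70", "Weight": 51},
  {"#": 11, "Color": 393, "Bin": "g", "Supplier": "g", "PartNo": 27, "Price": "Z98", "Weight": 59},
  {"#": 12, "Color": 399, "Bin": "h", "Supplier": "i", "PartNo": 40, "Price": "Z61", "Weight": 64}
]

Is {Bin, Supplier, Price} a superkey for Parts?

No

Rows 6 and 7 have the same {Bin, Supplier, Price} value (Bin=j, Supplier=g, Price=Z93) but are distinct tuples, so {Bin, Supplier, Price} does not determine every attribute — not a superkey.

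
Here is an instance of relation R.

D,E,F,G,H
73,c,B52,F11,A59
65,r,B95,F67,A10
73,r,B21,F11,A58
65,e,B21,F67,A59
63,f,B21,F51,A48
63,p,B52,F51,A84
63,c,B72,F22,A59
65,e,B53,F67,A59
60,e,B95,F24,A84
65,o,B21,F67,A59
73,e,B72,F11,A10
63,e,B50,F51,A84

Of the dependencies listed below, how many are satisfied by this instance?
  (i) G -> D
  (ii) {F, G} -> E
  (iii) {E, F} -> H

2

(i) G -> D: every LHS value maps to a single RHS value — holds.
(ii) {F, G} -> E: (F=B21, G=F67): 2 rows → E takes values {e, o} — violation — fails.
(iii) {E, F} -> H: every LHS value maps to a single RHS value — holds.
2 of the 3 dependencies hold.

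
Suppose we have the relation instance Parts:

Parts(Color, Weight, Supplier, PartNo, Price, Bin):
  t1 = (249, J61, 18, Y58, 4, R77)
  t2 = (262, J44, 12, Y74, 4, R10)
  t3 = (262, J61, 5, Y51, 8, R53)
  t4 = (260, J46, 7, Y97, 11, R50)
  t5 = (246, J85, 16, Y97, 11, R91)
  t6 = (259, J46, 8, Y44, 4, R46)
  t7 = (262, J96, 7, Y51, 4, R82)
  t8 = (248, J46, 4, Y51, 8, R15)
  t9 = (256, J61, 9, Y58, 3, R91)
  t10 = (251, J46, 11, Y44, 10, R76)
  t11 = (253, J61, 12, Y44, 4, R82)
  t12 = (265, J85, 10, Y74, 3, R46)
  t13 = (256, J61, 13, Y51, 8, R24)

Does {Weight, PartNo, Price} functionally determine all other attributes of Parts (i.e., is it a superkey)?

Rows 3 and 13 have the same {Weight, PartNo, Price} value (Weight=J61, PartNo=Y51, Price=8) but are distinct tuples, so {Weight, PartNo, Price} does not determine every attribute — not a superkey.

No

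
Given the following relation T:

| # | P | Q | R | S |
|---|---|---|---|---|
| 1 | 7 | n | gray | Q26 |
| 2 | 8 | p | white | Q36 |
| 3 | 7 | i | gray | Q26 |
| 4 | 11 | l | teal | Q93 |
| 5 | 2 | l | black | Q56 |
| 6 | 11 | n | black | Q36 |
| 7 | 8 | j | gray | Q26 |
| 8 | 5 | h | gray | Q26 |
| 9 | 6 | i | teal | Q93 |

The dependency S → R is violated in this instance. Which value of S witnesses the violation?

Q36

S=Q26: rows 1, 3, 7, 8 → R = gray, gray, gray, gray ✓
S=Q36: rows 2, 6 → R takes values {white, black} — violation
S=Q93: rows 4, 9 → R = teal, teal ✓
S=Q56: row 5 → R = black ✓
The only S value with inconsistent R is S=Q36.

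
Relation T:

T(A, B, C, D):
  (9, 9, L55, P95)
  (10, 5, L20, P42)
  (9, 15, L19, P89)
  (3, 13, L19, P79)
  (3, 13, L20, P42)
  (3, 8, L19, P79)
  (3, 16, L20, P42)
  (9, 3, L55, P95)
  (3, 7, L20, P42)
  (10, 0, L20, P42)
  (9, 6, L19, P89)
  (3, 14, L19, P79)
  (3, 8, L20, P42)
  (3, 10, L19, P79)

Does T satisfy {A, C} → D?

Yes

(A=9, C=L55): 2 rows → D = P95, P95 ✓
(A=10, C=L20): 2 rows → D = P42, P42 ✓
(A=9, C=L19): 2 rows → D = P89, P89 ✓
(A=3, C=L19): 4 rows → D = P79, P79, P79, P79 ✓
(A=3, C=L20): 4 rows → D = P42, P42, P42, P42 ✓
Every {A, C} value is associated with a single D value, so {A, C} → D holds.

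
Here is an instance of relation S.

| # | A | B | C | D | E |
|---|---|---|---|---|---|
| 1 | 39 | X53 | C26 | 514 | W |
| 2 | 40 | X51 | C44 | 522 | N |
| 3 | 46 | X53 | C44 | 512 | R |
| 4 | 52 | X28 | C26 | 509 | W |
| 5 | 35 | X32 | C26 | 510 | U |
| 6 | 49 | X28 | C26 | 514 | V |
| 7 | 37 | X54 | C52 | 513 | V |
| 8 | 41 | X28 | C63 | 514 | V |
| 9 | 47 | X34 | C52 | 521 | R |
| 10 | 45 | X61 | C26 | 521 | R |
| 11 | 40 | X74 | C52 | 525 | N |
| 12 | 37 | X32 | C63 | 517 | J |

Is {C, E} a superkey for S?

Rows 1 and 4 have the same {C, E} value (C=C26, E=W) but are distinct tuples, so {C, E} does not determine every attribute — not a superkey.

No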